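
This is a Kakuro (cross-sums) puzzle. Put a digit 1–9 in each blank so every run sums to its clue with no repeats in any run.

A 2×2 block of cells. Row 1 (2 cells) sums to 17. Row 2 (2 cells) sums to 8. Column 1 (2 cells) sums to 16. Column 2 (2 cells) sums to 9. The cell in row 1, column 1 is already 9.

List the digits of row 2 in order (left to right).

17 in 2 cells must be {8,9}; 16 in 2 cells must be {7,9}.
(1,2) = 17 − 9 = 8 completes the 17 across.
(2,1) = 16 − 9 = 7 completes the 16 down.
(2,2) = 8 − 7 = 1 completes the 8 across.

7, 1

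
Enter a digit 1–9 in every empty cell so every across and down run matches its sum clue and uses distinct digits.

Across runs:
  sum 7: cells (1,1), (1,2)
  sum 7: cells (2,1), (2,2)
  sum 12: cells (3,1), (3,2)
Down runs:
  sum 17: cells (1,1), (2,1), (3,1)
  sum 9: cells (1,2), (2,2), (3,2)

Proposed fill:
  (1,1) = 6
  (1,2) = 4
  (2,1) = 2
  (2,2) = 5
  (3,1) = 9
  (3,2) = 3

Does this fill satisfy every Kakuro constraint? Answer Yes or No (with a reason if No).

No — the across run (1,1)–(1,2) sums to 10, not 7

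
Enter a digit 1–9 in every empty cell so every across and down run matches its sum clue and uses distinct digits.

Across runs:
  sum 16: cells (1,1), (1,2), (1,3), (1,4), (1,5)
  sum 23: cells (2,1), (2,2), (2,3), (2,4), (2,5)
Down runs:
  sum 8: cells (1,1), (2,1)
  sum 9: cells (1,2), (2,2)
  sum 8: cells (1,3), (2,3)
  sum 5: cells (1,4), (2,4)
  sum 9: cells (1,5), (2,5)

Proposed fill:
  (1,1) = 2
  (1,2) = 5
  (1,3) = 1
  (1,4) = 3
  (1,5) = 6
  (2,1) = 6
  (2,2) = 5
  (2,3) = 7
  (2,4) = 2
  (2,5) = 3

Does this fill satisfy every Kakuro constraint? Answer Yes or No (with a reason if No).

No — the down run (1,2)–(2,2) sums to 10, not 9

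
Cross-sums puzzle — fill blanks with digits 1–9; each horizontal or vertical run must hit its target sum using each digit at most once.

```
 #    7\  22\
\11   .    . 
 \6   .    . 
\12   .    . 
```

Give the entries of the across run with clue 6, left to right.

1 5

7 in 3 cells must be {1,2,4}.
The 6 across and the 22 down share only 5, so R2C2 = 5.
The 12 across and the 7 down share only 4, so R3C1 = 4.
R3C2 = 12 − 4 = 8 completes the 12 across.
R1C1 = 2: the only remaining digit allowed by both the 11 across and the 7 down.
R1C2 = 11 − 2 = 9 completes the 11 across.
R2C1 = 6 − 5 = 1 completes the 6 across.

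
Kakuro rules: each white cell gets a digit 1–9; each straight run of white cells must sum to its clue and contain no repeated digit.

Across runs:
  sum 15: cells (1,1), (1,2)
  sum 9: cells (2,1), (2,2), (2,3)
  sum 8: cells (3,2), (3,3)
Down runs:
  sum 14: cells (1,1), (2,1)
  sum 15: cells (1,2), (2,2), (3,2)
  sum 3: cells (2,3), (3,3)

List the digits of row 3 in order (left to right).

6 2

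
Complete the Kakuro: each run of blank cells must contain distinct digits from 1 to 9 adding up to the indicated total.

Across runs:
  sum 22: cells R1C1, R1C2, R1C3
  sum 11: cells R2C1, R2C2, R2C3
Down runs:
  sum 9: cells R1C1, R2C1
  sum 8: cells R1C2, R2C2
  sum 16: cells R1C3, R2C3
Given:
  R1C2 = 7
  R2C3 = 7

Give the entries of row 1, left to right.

6, 7, 9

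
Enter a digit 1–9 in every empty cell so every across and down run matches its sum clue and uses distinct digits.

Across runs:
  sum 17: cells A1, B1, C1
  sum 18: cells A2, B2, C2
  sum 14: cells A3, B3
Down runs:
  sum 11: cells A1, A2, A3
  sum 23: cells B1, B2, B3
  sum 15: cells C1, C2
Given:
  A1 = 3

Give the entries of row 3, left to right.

6 8

23 in 3 cells must be {6,8,9}.
A3 = 6: the only remaining digit allowed by both the 14 across and the 11 down.
B3 = 14 − 6 = 8 completes the 14 across.
A2 = 11 − 9 = 2 completes the 11 down.
Given what's placed, B2 must be 9 to fit the 18 across and 23 down.
C2 = 18 − 11 = 7 completes the 18 across.
B1 = 23 − 17 = 6 completes the 23 down.
C1 = 17 − 9 = 8 completes the 17 across.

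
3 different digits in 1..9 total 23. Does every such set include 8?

The only way to make 23 from 3 distinct digits is {6,8,9}, which contains 8.

Yes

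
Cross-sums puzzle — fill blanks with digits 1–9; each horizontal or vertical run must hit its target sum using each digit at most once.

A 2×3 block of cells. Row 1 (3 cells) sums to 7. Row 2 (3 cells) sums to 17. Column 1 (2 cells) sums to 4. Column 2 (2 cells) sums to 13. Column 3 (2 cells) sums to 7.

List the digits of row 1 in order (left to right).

7 in 3 cells must be {1,2,4}; 4 in 2 cells must be {1,3}.
The 7 across and the 4 down share only 1, so (1,1) = 1.
Given what's placed, (1,2) must be 4 to fit the 7 across and 13 down.
(1,3) = 7 − 5 = 2 completes the 7 across.
(2,1) = 4 − 1 = 3 completes the 4 down.
(2,2) = 13 − 4 = 9 completes the 13 down.
(2,3) = 17 − 12 = 5 completes the 17 across.

1 4 2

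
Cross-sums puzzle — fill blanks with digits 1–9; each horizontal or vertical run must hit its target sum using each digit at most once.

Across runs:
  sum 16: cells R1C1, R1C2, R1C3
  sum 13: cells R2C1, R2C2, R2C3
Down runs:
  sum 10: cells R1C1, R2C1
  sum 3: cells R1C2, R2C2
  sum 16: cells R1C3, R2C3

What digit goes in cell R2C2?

2

3 in 2 cells must be {1,2}; 16 in 2 cells must be {7,9}.
Nothing is forced directly, so branch on R1C3, whose candidates are 7 or 9. If R1C3 = 7: that forces R1C2 = 1, R2C2 = 2, after which R2C3 would have to be in {3,4,5,6,7,8} for the 13 across but in {9} for the 16 down — contradiction. So R1C3 = 9.
R2C3 = 16 − 9 = 7 completes the 16 down.
Nothing is forced directly, so branch on R1C2, whose candidates are 1 or 2. If R1C2 = 2: then R1C1 would have to be in {5} for the 16 across but in {1,2,3,4,6,7,8,9} for the 10 down — contradiction. So R1C2 = 1.
R1C1 = 16 − 10 = 6 completes the 16 across.
R2C1 = 10 − 6 = 4 completes the 10 down.
R2C2 = 13 − 11 = 2 completes the 13 across.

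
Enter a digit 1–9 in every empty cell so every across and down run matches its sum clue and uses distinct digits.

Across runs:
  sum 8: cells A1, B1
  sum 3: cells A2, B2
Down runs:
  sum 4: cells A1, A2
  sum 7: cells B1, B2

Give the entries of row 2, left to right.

3 in 2 cells must be {1,2}; 4 in 2 cells must be {1,3}.
The 3 across and the 4 down share only 1, so A2 = 1.
B2 = 3 − 1 = 2 completes the 3 across.
A1 = 4 − 1 = 3 completes the 4 down.
B1 = 8 − 3 = 5 completes the 8 across.

1, 2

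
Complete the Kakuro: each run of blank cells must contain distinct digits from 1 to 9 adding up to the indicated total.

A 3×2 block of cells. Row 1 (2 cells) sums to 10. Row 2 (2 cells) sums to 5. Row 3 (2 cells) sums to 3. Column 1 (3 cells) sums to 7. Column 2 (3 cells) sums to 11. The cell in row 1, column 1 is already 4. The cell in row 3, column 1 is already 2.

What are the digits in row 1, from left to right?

4, 6

3 in 2 cells must be {1,2}; 7 in 3 cells must be {1,2,4}.
(1,2) = 10 − 4 = 6 completes the 10 across.
(2,1) = 7 − 6 = 1 completes the 7 down.
(2,2) = 5 − 1 = 4 completes the 5 across.
(3,2) = 3 − 2 = 1 completes the 3 across.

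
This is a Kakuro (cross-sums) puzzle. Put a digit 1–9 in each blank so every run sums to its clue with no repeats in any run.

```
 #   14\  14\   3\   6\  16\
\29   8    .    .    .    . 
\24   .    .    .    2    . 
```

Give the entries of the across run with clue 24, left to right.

3 in 2 cells must be {1,2}; 16 in 2 cells must be {7,9}.
R1C4 = 6 − 2 = 4 completes the 6 down.
R2C1 = 14 − 8 = 6 completes the 14 down.
Given what's placed, R2C3 must be 1 to fit the 24 across and 3 down.
Given what's placed, R2C5 must be 7 to fit the 24 across and 16 down.
R1C3 = 3 − 1 = 2 completes the 3 down.
R1C5 = 16 − 7 = 9 completes the 16 down.
R2C2 = 24 − 16 = 8 completes the 24 across.

6, 8, 1, 2, 7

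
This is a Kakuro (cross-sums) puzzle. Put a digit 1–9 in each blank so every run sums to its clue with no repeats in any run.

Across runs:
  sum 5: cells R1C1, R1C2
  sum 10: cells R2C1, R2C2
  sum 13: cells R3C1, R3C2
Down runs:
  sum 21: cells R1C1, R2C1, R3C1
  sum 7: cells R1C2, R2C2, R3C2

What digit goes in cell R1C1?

7 in 3 cells must be {1,2,4}.
The 5 across and the 21 down share only 4, so R1C1 = 4.
R1C2 = 5 − 4 = 1 completes the 5 across.
Given what's placed, R3C2 must be 4 to fit the 13 across and 7 down.
R2C2 = 7 − 5 = 2 completes the 7 down.
R3C1 = 13 − 4 = 9 completes the 13 across.
R2C1 = 10 − 2 = 8 completes the 10 across.

4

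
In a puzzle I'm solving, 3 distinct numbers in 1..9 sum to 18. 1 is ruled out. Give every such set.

{2,7,9}; {3,6,9}; {3,7,8}; {4,5,9}; {4,6,8}; {5,6,7}

3 distinct digits from 1–9 sum between 6 and 24.
Dropping sets that contain 1.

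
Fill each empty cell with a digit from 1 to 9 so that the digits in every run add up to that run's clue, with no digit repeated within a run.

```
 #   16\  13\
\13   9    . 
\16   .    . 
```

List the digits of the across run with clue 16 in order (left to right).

7 9

16 in 2 cells must be {7,9}.
R1C2 = 13 − 9 = 4 completes the 13 across.
R2C1 = 16 − 9 = 7 completes the 16 down.
R2C2 = 16 − 7 = 9 completes the 16 across.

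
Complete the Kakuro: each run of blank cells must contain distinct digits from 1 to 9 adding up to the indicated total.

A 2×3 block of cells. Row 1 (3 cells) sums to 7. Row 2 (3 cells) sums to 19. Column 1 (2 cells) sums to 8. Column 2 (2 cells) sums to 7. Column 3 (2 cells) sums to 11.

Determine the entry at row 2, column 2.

3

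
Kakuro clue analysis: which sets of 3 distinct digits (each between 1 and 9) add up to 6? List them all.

3 distinct digits from 1–9 sum between 6 and 24.
Only one set works: {1,2,3}.

{1,2,3}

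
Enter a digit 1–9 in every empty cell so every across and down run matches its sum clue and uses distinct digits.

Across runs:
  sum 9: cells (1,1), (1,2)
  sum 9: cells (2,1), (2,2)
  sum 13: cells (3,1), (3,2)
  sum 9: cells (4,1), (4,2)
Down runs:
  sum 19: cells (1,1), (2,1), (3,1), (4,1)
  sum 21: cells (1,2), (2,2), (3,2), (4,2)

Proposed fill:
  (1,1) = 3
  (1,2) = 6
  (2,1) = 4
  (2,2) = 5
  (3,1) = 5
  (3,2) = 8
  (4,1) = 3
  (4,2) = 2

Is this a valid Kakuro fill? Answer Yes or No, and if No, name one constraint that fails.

No — the down run (1,1)–(4,1) sums to 15, not 19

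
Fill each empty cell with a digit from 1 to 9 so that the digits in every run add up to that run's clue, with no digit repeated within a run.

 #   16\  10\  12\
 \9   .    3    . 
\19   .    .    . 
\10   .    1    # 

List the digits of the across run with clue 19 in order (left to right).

R2C2 = 10 − 4 = 6 completes the 10 down.
R3C1 = 10 − 1 = 9 completes the 10 across.
No cell is forced outright now. R2C1 can only be 4 or 5 (the digits allowed by both its 19 across and its 16 down). If R2C1 = 4: then R1C1 would have to be in {1,2,4,5} for the 9 across but in {3} for the 16 down — contradiction. So R2C1 = 5.
R1C1 = 16 − 14 = 2 completes the 16 down.
R1C3 = 9 − 5 = 4 completes the 9 across.
R2C3 = 19 − 11 = 8 completes the 19 across.

5 6 8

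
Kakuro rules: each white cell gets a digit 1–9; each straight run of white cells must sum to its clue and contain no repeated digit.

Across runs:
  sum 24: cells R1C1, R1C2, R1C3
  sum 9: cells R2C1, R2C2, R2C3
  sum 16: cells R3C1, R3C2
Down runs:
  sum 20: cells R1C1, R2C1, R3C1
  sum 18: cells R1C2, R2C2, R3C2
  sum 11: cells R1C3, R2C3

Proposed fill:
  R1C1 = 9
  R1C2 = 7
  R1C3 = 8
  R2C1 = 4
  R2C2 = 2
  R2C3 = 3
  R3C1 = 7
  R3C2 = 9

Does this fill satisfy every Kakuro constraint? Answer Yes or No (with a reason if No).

Across: 9+7+8=24; 4+2+3=9; 7+9=16. Down: 9+4+7=20; 7+2+9=18; 8+3=11. No digit repeats within any run.

Yes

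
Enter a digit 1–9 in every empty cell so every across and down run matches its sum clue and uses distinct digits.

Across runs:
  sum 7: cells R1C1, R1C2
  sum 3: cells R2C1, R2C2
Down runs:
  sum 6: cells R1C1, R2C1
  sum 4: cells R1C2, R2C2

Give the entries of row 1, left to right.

3 in 2 cells must be {1,2}; 4 in 2 cells must be {1,3}.
The 3 across and the 4 down share only 1, so R2C2 = 1.
R1C2 = 4 − 1 = 3 completes the 4 down.
R2C1 = 3 − 1 = 2 completes the 3 across.
R1C1 = 7 − 3 = 4 completes the 7 across.

4 3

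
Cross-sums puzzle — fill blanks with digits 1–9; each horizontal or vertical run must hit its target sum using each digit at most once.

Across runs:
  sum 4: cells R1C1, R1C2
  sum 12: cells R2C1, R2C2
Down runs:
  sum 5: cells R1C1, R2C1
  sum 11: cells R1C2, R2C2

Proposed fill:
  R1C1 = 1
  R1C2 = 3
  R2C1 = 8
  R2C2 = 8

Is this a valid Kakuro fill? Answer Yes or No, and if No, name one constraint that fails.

No — the down run R1C1–R2C1 sums to 9, not 5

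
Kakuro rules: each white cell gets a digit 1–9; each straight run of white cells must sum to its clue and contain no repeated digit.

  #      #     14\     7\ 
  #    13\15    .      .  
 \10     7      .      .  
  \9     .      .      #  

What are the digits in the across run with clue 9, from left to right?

Only 6 fits R1C3 under both its across sum 15 and down sum 7.
R2C3 = 7 − 6 = 1 completes the 7 down.
R3C1 = 13 − 7 = 6 completes the 13 down.
R3C2 = 9 − 6 = 3 completes the 9 across.
R1C2 = 15 − 6 = 9 completes the 15 across.
R2C2 = 10 − 8 = 2 completes the 10 across.

6 3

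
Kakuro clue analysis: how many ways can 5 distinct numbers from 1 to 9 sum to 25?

12

5 distinct digits from 1–9 sum between 15 and 35.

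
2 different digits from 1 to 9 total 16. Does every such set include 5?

No

The only way to make 16 from 2 distinct digits is {7,9}, which does not contain 5.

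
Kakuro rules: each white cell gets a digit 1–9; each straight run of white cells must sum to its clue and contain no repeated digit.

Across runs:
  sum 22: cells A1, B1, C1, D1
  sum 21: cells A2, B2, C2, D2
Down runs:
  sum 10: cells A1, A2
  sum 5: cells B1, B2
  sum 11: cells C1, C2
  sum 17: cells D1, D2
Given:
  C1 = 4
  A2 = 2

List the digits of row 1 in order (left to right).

8 1 4 9

17 in 2 cells must be {8,9}.
A1 = 10 − 2 = 8 completes the 10 down.
D1 = 9: the only remaining digit allowed by both the 22 across and the 17 down.
C2 = 11 − 4 = 7 completes the 11 down.
D2 = 17 − 9 = 8 completes the 17 down.
B1 = 22 − 21 = 1 completes the 22 across.
B2 = 21 − 17 = 4 completes the 21 across.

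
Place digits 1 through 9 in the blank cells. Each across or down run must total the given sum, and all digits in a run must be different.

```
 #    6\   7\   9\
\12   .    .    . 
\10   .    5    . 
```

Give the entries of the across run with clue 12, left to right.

R1C2 = 7 − 5 = 2 completes the 7 down.
Nothing is forced directly, so branch on R1C1, whose candidates are 1 or 4. If R1C1 = 1: then R1C3 would have to be in {9} for the 12 across but in {1,2,3,4,5,6,7,8} for the 9 down — contradiction. So R1C1 = 4.
R1C3 = 12 − 6 = 6 completes the 12 across.
R2C1 = 6 − 4 = 2 completes the 6 down.
R2C3 = 10 − 7 = 3 completes the 10 across.

4, 2, 6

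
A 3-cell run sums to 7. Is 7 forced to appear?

No

The only way to make 7 from 3 distinct digits is {1,2,4}, which does not contain 7.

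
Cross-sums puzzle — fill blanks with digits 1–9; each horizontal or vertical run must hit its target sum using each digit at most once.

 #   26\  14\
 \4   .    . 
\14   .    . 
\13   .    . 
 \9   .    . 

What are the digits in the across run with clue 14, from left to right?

8 6

4 in 2 cells must be {1,3}.
Only 3 fits R1C1 under both its across sum 4 and down sum 26.
R1C2 = 4 − 3 = 1 completes the 4 across.
Nothing is forced directly, so branch on R4C1, whose candidates are 6 or 8. If R4C1 = 8: then R4C2 would have to be in {1} for the 9 across but in {2,3,4,5,6,7,8} for the 14 down — contradiction. So R4C1 = 6.
R4C2 = 9 − 6 = 3 completes the 9 across.
No cell is forced outright now. R2C1 can only be 8 or 9 (the digits allowed by both its 14 across and its 26 down). If R2C1 = 9: then R2C2 would have to be in {5} for the 14 across but in {2,4,6,8} for the 14 down — contradiction. So R2C1 = 8.
R2C2 = 14 − 8 = 6 completes the 14 across.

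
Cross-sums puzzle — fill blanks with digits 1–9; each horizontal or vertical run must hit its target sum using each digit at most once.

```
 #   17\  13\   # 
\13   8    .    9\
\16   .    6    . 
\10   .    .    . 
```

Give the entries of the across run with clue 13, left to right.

R1C2 = 13 − 8 = 5 completes the 13 across.
R3C2 = 13 − 11 = 2 completes the 13 down.
Nothing is forced directly, so branch on R3C1, whose candidates are 3 or 5 or 7. If R3C1 = 3: then R2C1 would have to be in {1,2,3,7,8,9} for the 16 across but in {6} for the 17 down — contradiction. If R3C1 = 5: then R2C1 would have to be in {1,2,3,7,8,9} for the 16 across but in {4} for the 17 down — contradiction. So R3C1 = 7.
R2C1 = 17 − 15 = 2 completes the 17 down.
R2C3 = 16 − 8 = 8 completes the 16 across.
R3C3 = 10 − 9 = 1 completes the 10 across.

8 5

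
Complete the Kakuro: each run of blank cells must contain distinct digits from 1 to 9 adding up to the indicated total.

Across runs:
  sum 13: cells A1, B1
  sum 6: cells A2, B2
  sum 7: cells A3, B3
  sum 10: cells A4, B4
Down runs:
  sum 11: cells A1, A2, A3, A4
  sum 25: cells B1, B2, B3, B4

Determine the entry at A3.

11 in 4 cells must be {1,2,3,5}.
Only 5 fits A1 under both its across sum 13 and down sum 11.
B1 = 13 − 5 = 8 completes the 13 across.
Nothing is forced directly, so branch on A2, whose candidates are 1 or 2. If A2 = 1: that forces B2 = 5, B3 = 3, B4 = 9, after which A3 would have to be in {4} for the 7 across but in {2,3} for the 11 down — contradiction. So A2 = 2.
B2 = 6 − 2 = 4 completes the 6 across.
B3 = 6: the only remaining digit allowed by both the 7 across and the 25 down.
B4 = 25 − 18 = 7 completes the 25 down.
A3 = 7 − 6 = 1 completes the 7 across.

1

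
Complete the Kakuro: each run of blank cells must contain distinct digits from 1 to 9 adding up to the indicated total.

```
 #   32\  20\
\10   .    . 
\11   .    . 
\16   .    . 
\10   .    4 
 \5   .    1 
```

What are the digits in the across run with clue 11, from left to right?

5 6

16 in 2 cells must be {7,9}.
Given what's placed, R3C2 must be 7 to fit the 16 across and 20 down.
R4C1 = 10 − 4 = 6 completes the 10 across.
R5C1 = 5 − 1 = 4 completes the 5 across.
R3C1 = 16 − 7 = 9 completes the 16 across.
Given what's placed, R1C1 must be 8 to fit the 10 across and 32 down.
R1C2 = 10 − 8 = 2 completes the 10 across.
R2C1 = 32 − 27 = 5 completes the 32 down.
R2C2 = 11 − 5 = 6 completes the 11 across.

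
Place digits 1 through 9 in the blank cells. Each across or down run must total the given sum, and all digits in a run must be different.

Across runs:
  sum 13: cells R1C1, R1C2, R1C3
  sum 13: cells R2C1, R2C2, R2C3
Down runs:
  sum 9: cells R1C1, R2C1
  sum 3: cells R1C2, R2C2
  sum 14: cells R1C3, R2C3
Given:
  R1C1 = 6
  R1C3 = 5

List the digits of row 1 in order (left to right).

6, 2, 5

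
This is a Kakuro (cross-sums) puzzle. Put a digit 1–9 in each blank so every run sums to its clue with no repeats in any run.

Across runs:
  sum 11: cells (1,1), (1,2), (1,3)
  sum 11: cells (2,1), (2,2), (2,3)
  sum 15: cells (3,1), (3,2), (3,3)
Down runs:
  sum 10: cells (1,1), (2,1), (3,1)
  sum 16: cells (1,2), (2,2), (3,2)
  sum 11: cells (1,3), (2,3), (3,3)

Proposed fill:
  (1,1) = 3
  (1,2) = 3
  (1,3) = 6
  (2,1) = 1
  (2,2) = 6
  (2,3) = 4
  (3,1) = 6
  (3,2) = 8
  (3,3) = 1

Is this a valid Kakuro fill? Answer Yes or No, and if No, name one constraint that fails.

No — the across run (1,1)–(1,3) sums to 12, not 11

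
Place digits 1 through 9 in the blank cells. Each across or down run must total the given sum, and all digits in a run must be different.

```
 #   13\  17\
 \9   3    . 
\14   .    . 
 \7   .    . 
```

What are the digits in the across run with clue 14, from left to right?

6 8

R1C2 = 9 − 3 = 6 completes the 9 across.
No cell is forced outright now. R2C2 can only be 8 or 9 (the digits allowed by both its 14 across and its 17 down). If R2C2 = 9: then R2C1 would have to be in {5} for the 14 across but in {1,2,4,6,8,9} for the 13 down — contradiction. So R2C2 = 8.
R2C1 = 14 − 8 = 6 completes the 14 across.
R3C1 = 13 − 9 = 4 completes the 13 down.
R3C2 = 7 − 4 = 3 completes the 7 across.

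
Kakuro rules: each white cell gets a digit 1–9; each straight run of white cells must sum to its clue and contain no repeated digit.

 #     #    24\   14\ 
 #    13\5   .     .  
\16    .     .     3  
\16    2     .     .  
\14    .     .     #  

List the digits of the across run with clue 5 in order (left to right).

3 2

Nothing is forced directly, so branch on R1C3, whose candidates are 2 or 4. If R1C3 = 4: that forces R1C2 = 1, after which R3C3 would have to be in {5,6,8,9} for the 16 across but in {7} for the 14 down — contradiction. So R1C3 = 2.
R1C2 = 5 − 2 = 3 completes the 5 across.
R3C3 = 14 − 5 = 9 completes the 14 down.
R3C2 = 16 − 11 = 5 completes the 16 across.
R4C2 = 9: the only remaining digit allowed by both the 14 across and the 24 down.
R2C2 = 24 − 17 = 7 completes the 24 down.
R4C1 = 14 − 9 = 5 completes the 14 across.
R2C1 = 16 − 10 = 6 completes the 16 across.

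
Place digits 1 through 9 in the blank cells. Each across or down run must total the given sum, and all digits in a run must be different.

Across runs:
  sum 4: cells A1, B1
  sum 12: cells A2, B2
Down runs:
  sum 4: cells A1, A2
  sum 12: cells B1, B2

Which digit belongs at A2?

4 in 2 cells must be {1,3}.
The 4 across and the 12 down share only 3, so B1 = 3.
The 12 across and the 4 down share only 3, so A2 = 3.
B2 = 12 − 3 = 9 completes the 12 across.
A1 = 4 − 3 = 1 completes the 4 across.

3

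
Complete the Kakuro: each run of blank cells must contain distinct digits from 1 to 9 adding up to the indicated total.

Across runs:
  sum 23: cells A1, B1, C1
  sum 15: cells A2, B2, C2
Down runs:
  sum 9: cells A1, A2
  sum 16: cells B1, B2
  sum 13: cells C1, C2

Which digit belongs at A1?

23 in 3 cells must be {6,8,9}; 16 in 2 cells must be {7,9}.
The 23 across and the 16 down share only 9, so B1 = 9.
B2 = 16 − 9 = 7 completes the 16 down.
Nothing is forced directly, so branch on C2, whose candidates are 5 or 6. If C2 = 6: then C1 would have to be in {6,8} for the 23 across but in {7} for the 13 down — contradiction. So C2 = 5.
C1 = 13 − 5 = 8 completes the 13 down.
A2 = 15 − 12 = 3 completes the 15 across.
A1 = 23 − 17 = 6 completes the 23 across.

6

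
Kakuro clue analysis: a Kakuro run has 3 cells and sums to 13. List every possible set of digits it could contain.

3 distinct digits from 1–9 sum between 6 and 24.

{1,3,9}; {1,4,8}; {1,5,7}; {2,3,8}; {2,4,7}; {2,5,6}; {3,4,6}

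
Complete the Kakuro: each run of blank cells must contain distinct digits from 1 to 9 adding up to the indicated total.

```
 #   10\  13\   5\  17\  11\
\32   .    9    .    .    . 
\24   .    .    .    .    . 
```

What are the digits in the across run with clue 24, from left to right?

3 4 2 9 6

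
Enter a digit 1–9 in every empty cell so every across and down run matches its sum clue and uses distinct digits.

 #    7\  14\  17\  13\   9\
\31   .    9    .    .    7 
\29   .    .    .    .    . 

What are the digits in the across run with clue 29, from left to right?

17 in 2 cells must be {8,9}.
Given what's placed, R1C3 must be 8 to fit the 31 across and 17 down.
R2C2 = 14 − 9 = 5 completes the 14 down.
R2C3 = 17 − 8 = 9 completes the 17 down.
R2C5 = 9 − 7 = 2 completes the 9 down.
R2C1 = 6: the only remaining digit allowed by both the 29 across and the 7 down.
R2C4 = 29 − 22 = 7 completes the 29 across.

6 5 9 7 2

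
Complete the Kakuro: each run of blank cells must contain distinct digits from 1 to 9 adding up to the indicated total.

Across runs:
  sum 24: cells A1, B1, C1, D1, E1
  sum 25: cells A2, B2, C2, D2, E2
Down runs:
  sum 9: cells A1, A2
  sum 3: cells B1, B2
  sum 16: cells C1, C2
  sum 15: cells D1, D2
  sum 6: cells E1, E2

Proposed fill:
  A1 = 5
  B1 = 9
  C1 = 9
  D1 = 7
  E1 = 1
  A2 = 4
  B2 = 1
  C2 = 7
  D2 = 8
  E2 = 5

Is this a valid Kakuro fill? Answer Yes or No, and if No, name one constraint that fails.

No — the across run A1–E1 sums to 31, not 24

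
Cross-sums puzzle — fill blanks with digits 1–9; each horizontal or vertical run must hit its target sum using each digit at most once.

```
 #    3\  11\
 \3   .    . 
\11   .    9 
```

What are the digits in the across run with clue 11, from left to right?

3 in 2 cells must be {1,2}.
R1C2 = 11 − 9 = 2 completes the 11 down.
R2C1 = 11 − 9 = 2 completes the 11 across.
R1C1 = 3 − 2 = 1 completes the 3 across.

2, 9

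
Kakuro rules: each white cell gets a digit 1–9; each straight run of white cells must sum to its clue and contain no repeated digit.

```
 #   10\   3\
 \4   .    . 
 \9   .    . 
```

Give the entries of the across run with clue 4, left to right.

4 in 2 cells must be {1,3}; 3 in 2 cells must be {1,2}.
The 4 across and the 3 down share only 1, so R1C2 = 1.
R2C2 = 3 − 1 = 2 completes the 3 down.
R1C1 = 4 − 1 = 3 completes the 4 across.
R2C1 = 9 − 2 = 7 completes the 9 across.

3, 1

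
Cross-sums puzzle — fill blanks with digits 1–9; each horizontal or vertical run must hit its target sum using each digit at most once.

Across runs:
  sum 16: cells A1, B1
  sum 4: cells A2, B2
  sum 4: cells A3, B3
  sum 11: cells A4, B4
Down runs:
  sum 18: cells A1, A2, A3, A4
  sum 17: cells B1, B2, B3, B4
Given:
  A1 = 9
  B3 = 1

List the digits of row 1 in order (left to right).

9 7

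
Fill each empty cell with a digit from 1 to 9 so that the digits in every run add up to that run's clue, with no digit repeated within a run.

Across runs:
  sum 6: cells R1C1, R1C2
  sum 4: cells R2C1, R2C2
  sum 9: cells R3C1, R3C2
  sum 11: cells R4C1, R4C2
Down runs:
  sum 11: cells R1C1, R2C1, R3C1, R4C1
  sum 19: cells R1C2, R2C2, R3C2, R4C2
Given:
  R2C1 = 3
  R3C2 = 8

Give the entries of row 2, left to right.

4 in 2 cells must be {1,3}; 11 in 4 cells must be {1,2,3,5}.
R2C2 = 4 − 3 = 1 completes the 4 across.
R3C1 = 9 − 8 = 1 completes the 9 across.
Given what's placed, R1C2 must be 4 to fit the 6 across and 19 down.
R4C2 = 19 − 13 = 6 completes the 19 down.
R1C1 = 6 − 4 = 2 completes the 6 across.
R4C1 = 11 − 6 = 5 completes the 11 across.

3 1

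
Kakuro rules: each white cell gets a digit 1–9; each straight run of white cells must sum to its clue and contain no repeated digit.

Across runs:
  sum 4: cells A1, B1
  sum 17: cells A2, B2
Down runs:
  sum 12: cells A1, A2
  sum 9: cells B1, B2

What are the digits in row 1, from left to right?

4 in 2 cells must be {1,3}; 17 in 2 cells must be {8,9}.
The 4 across and the 12 down share only 3, so A1 = 3.
B1 = 4 − 3 = 1 completes the 4 across.
A2 = 12 − 3 = 9 completes the 12 down.
B2 = 17 − 9 = 8 completes the 17 across.

3, 1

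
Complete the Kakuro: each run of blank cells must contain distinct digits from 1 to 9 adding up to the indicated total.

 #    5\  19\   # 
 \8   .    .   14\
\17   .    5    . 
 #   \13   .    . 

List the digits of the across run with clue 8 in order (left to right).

2 6

R1C2 = 6: the only remaining digit allowed by both the 8 across and the 19 down.
R3C2 = 19 − 11 = 8 completes the 19 down.
R3C3 = 13 − 8 = 5 completes the 13 across.
R1C1 = 8 − 6 = 2 completes the 8 across.
R2C1 = 5 − 2 = 3 completes the 5 down.
R2C3 = 17 − 8 = 9 completes the 17 across.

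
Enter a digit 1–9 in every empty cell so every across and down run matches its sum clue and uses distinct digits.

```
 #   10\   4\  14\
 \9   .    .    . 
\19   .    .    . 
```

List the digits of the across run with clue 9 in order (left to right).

3 1 5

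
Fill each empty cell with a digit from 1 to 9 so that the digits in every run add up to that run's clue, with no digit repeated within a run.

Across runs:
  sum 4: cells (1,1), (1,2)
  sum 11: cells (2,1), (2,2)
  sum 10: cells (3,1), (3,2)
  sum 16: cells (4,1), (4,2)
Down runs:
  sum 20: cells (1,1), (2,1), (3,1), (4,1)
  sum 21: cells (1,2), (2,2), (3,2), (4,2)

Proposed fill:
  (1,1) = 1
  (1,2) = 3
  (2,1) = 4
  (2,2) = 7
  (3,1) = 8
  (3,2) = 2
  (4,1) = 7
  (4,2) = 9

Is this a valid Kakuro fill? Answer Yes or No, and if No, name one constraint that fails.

Yes

Across: 1+3=4; 4+7=11; 8+2=10; 7+9=16. Down: 1+4+8+7=20; 3+7+2+9=21. No digit repeats within any run.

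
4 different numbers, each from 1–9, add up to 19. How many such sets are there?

11

4 distinct digits from 1–9 sum between 10 and 30.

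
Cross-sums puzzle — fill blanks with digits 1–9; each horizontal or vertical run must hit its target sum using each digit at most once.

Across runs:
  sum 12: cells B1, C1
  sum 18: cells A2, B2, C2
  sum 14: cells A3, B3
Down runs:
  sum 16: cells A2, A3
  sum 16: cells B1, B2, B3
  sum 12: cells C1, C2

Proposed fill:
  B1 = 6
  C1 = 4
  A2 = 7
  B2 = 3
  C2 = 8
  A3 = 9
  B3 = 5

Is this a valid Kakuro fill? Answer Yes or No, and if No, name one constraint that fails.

No — the down run B1–B3 sums to 14, not 16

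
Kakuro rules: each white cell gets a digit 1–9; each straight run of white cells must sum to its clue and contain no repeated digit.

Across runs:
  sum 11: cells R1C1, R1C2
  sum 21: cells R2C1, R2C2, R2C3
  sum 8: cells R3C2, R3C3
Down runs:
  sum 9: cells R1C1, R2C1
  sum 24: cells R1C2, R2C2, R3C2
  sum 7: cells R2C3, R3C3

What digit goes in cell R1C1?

24 in 3 cells must be {7,8,9}.
The 8 across and the 24 down share only 7, so R3C2 = 7.
R3C3 = 8 − 7 = 1 completes the 8 across.
R2C3 = 7 − 1 = 6 completes the 7 down.
R2C2 = 8: the only remaining digit allowed by both the 21 across and the 24 down.
R1C2 = 24 − 15 = 9 completes the 24 down.
R2C1 = 21 − 14 = 7 completes the 21 across.
R1C1 = 11 − 9 = 2 completes the 11 across.

2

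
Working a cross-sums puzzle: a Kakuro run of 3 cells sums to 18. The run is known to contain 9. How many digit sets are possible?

4

3 distinct digits from 1–9 sum between 6 and 24.
Keeping only sets containing 9.
Enumerating: {1,8,9}, {2,7,9}, {3,6,9}, {4,5,9}.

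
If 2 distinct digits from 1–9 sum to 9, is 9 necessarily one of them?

No

Counterexample: {1,8} sums to 9 without using 9.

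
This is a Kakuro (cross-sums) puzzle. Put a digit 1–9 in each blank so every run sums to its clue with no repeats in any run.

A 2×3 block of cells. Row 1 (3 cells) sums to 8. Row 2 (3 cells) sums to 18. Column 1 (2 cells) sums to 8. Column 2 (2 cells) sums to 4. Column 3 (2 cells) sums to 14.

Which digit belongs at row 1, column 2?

1

4 in 2 cells must be {1,3}.
The 8 across and the 14 down share only 5, so (1,3) = 5.
(2,3) = 14 − 5 = 9 completes the 14 down.
Given what's placed, (1,2) must be 1 to fit the 8 across and 4 down.
(2,2) = 4 − 1 = 3 completes the 4 down.
(1,1) = 8 − 6 = 2 completes the 8 across.
(2,1) = 18 − 12 = 6 completes the 18 across.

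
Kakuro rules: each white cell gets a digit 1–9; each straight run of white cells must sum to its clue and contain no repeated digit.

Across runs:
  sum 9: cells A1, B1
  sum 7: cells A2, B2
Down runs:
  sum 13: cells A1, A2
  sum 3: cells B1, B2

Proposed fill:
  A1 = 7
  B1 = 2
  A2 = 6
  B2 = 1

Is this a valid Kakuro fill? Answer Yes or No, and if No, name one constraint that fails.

Yes

Across: 7+2=9; 6+1=7. Down: 7+6=13; 2+1=3. No digit repeats within any run.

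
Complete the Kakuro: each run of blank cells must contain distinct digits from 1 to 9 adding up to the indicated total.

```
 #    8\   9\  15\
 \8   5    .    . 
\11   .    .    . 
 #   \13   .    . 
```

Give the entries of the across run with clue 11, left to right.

3, 2, 6

R2C1 = 8 − 5 = 3 completes the 8 down.
No cell is forced outright now. R1C2 can only be 1 or 2 (the digits allowed by both its 8 across and its 9 down). If R1C2 = 2: that forces R1C3 = 1, R2C3 = 6, R3C3 = 8, after which R2C2 would have to be in {2} for the 11 across but in {1,3,4,6} for the 9 down — contradiction. So R1C2 = 1.
R1C3 = 8 − 6 = 2 completes the 8 across.
No cell is forced outright now. R2C2 can only be 2 or 6 (the digits allowed by both its 11 across and its 9 down). If R2C2 = 6: then R2C3 would have to be in {2} for the 11 across but in {4,5,6,7,8,9} for the 15 down — contradiction. So R2C2 = 2.
R2C3 = 11 − 5 = 6 completes the 11 across.
R3C2 = 9 − 3 = 6 completes the 9 down.
R3C3 = 13 − 6 = 7 completes the 13 across.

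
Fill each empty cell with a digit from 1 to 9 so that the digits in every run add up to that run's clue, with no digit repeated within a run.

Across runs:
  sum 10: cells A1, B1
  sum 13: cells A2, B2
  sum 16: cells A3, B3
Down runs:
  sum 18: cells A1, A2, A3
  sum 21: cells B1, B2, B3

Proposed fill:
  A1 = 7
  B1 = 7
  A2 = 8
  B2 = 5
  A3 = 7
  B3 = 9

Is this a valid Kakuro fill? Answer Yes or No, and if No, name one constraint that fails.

No — the down run A1–A3 sums to 22, not 18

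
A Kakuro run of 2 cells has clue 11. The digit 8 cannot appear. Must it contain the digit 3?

No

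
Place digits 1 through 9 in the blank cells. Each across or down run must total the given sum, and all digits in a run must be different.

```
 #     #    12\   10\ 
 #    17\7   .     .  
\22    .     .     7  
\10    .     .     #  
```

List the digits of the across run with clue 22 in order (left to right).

17 in 2 cells must be {8,9}.
R1C3 = 10 − 7 = 3 completes the 10 down.
R2C1 = 9: the only remaining digit allowed by both the 22 across and the 17 down.
R2C2 = 22 − 16 = 6 completes the 22 across.
R3C1 = 17 − 9 = 8 completes the 17 down.
R3C2 = 10 − 8 = 2 completes the 10 across.
R1C2 = 7 − 3 = 4 completes the 7 across.

9, 6, 7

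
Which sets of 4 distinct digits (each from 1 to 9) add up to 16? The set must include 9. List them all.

4 distinct digits from 1–9 sum between 10 and 30.
Keeping only sets containing 9.
Only one set works: {1,2,4,9}.

{1,2,4,9}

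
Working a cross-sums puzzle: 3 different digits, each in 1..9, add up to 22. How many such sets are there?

3 distinct digits from 1–9 sum between 6 and 24.
Enumerating: {5,8,9}, {6,7,9}.

2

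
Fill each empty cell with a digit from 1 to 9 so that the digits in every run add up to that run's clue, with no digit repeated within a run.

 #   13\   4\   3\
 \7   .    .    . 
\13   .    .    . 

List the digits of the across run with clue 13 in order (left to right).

7 in 3 cells must be {1,2,4}; 4 in 2 cells must be {1,3}; 3 in 2 cells must be {1,2}.
The 7 across and the 13 down share only 4, so R1C1 = 4.
Given what's placed, R1C2 must be 1 to fit the 7 across and 4 down.
R1C3 = 7 − 5 = 2 completes the 7 across.
R2C1 = 13 − 4 = 9 completes the 13 down.
R2C2 = 4 − 1 = 3 completes the 4 down.
R2C3 = 13 − 12 = 1 completes the 13 across.

9, 3, 1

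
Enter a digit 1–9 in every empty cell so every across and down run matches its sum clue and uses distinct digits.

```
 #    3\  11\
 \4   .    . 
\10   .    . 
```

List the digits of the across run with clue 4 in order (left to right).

4 in 2 cells must be {1,3}; 3 in 2 cells must be {1,2}.
The 4 across and the 3 down share only 1, so R1C1 = 1.
R1C2 = 4 − 1 = 3 completes the 4 across.
R2C1 = 3 − 1 = 2 completes the 3 down.
R2C2 = 10 − 2 = 8 completes the 10 across.

1 3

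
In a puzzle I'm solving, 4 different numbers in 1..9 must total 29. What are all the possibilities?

4 distinct digits from 1–9 sum between 10 and 30.
Only one set works: {5,7,8,9}.

{5,7,8,9}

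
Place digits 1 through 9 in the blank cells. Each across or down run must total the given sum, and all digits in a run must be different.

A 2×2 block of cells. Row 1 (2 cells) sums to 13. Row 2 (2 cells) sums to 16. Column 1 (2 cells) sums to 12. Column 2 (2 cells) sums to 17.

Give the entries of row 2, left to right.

16 in 2 cells must be {7,9}; 17 in 2 cells must be {8,9}.
The 16 across and the 17 down share only 9, so (2,2) = 9.
(1,2) = 17 − 9 = 8 completes the 17 down.
(2,1) = 16 − 9 = 7 completes the 16 across.
(1,1) = 13 − 8 = 5 completes the 13 across.

7, 9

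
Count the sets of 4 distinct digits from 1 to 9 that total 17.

4 distinct digits from 1–9 sum between 10 and 30.

9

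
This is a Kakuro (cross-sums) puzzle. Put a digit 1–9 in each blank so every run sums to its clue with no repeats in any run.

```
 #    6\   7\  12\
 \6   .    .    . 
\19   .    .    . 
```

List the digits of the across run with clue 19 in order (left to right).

6 in 3 cells must be {1,2,3}.
The 6 across and the 12 down share only 3, so R1C3 = 3.
R2C3 = 12 − 3 = 9 completes the 12 down.
Nothing is forced directly, so branch on R2C1, whose candidates are 2 or 4. If R2C1 = 2: then R1C1 would have to be in {1,2} for the 6 across but in {4} for the 6 down — contradiction. So R2C1 = 4.
R1C1 = 6 − 4 = 2 completes the 6 down.
R1C2 = 6 − 5 = 1 completes the 6 across.
R2C2 = 19 − 13 = 6 completes the 19 across.

4 6 9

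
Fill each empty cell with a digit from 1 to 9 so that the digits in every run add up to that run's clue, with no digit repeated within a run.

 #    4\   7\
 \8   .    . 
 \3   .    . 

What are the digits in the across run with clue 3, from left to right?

1 2

3 in 2 cells must be {1,2}; 4 in 2 cells must be {1,3}.
The 3 across and the 4 down share only 1, so R2C1 = 1.
R2C2 = 3 − 1 = 2 completes the 3 across.
R1C1 = 4 − 1 = 3 completes the 4 down.
R1C2 = 8 − 3 = 5 completes the 8 across.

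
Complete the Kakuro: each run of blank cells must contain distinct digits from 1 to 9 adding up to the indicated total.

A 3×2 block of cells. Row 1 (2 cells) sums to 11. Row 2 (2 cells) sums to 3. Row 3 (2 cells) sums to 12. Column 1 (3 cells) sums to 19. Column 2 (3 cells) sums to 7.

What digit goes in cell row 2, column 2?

3 in 2 cells must be {1,2}; 7 in 3 cells must be {1,2,4}.
The 3 across and the 19 down share only 2, so (2,1) = 2.
(2,2) = 3 − 2 = 1 completes the 3 across.
Given what's placed, (3,2) must be 4 to fit the 12 across and 7 down.
(1,2) = 7 − 5 = 2 completes the 7 down.
(3,1) = 12 − 4 = 8 completes the 12 across.
(1,1) = 11 − 2 = 9 completes the 11 across.

1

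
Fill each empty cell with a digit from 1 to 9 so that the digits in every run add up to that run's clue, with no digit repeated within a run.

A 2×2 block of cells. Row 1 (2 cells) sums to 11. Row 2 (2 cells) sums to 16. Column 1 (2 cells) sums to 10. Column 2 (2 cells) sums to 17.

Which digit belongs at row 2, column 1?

7

16 in 2 cells must be {7,9}; 17 in 2 cells must be {8,9}.
The 16 across and the 17 down share only 9, so (2,2) = 9.
(1,2) = 17 − 9 = 8 completes the 17 down.
(2,1) = 16 − 9 = 7 completes the 16 across.
(1,1) = 11 − 8 = 3 completes the 11 across.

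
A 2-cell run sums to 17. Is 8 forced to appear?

The only way to make 17 from 2 distinct digits is {8,9}, which contains 8.

Yes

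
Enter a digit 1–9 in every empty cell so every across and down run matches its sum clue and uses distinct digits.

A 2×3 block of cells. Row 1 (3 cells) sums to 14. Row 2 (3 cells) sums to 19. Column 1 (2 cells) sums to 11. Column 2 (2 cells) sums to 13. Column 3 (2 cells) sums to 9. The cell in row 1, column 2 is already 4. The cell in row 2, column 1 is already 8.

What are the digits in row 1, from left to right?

(1,1) = 11 − 8 = 3 completes the 11 down.
(1,3) = 14 − 7 = 7 completes the 14 across.
(2,2) = 13 − 4 = 9 completes the 13 down.
(2,3) = 19 − 17 = 2 completes the 19 across.

3 4 7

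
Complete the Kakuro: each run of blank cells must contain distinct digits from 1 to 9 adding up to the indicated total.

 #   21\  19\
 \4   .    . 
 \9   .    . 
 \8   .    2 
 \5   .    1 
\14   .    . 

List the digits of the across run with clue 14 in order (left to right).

8 6

4 in 2 cells must be {1,3}.
Given what's placed, R1C2 must be 3 to fit the 4 across and 19 down.
R3C1 = 8 − 2 = 6 completes the 8 across.
R4C1 = 5 − 1 = 4 completes the 5 across.
Given what's placed, R5C1 must be 8 to fit the 14 across and 21 down.
R5C2 = 14 − 8 = 6 completes the 14 across.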